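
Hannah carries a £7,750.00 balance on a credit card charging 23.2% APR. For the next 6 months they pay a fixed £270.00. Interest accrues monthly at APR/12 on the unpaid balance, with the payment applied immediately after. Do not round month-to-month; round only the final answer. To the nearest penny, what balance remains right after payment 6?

Monthly rate r = 23.2%/12 = 1.93333% = 0.0193333.
Each month: B ← B·(1+r) − £270.00.
Month 1: interest £149.83; balance after payment £7,629.83.
Month 2: interest £147.51; balance after payment £7,507.34.
Month 3: interest £145.14; balance after payment £7,382.49.
Month 4: interest £142.73; balance after payment £7,255.21.
Month 5: interest £140.27; balance after payment £7,125.48.
Month 6: interest £137.76; balance after payment £6,993.24.

£6,993.24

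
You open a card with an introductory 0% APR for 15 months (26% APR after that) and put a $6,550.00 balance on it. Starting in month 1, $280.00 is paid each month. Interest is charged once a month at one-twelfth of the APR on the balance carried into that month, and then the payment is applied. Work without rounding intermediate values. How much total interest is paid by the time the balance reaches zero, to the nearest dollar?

$272

Promo months 1–15 at r₀ = 0%/12 = 0; months 16+ at r₁ = 26%/12 = 0.0216667.
After month 15 (no interest yet): B = $6,550.00 − 15·$280.00 = $2,350.00.
Then at r₁ with $280.00/mo: n₂ = −ln(1 − r₁·B/P)/ln(1+r₁) ≈ 9.36 → 10 more payments.
Total paid = 24·$280.00 + $102.40 = $6,822.40; interest = $6,822.40 − $6,550.00 = $272.40.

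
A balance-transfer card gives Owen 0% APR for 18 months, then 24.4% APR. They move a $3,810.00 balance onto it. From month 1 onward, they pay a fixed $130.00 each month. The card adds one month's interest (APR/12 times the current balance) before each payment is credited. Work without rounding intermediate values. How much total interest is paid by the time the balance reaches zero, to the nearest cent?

$217.33

Promo months 1–18 at r₀ = 0%/12 = 0; months 19+ at r₁ = 24.4%/12 = 0.0203333.
After month 18 (no interest yet): B = $3,810.00 − 18·$130.00 = $1,470.00.
Then at r₁ with $130.00/mo: n₂ = −ln(1 − r₁·B/P)/ln(1+r₁) ≈ 12.98 → 13 more payments.
Total paid = 30·$130.00 + $127.33 = $4,027.33; interest = $4,027.33 − $3,810.00 = $217.33.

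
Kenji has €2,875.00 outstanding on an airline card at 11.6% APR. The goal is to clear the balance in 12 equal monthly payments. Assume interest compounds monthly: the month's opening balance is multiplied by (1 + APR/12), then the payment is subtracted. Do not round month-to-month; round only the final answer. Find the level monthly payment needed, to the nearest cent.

€254.90

Monthly rate r = 11.6%/12 = 0.966667% = 0.00966667.
Level-payment amortization: P = B₀·r / (1 − (1+r)^(−n)) = 2875.00·0.00966667 / (1 − 1.00967^(−12)).
Denominator 1 − (1+r)^(−12) = 0.109028573.
P = 27.7917 / 0.109028573 ≈ 254.90.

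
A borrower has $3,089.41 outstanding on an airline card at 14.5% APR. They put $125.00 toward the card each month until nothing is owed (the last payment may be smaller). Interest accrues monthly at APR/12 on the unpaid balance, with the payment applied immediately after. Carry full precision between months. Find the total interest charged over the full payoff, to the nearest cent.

Monthly rate r = 14.5%/12 = 1.20833% = 0.0120833.
Payoff takes n = ⌈−ln(1 − rB₀/P)/ln(1+r)⌉ = ⌈29.535⌉ = 30 payments; the last is $67.02.
Total paid = 29·$125.00 + $67.02 = $3,692.02.
Total interest = total paid − principal = $3,692.02 − $3,089.41 = $602.61.

$602.61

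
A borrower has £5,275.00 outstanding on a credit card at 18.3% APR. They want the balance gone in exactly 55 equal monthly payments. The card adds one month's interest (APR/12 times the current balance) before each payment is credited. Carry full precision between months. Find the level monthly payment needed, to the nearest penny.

£142.38

Monthly rate r = 18.3%/12 = 1.525% = 0.01525.
Level-payment amortization: P = B₀·r / (1 − (1+r)^(−n)) = 5275.00·0.01525 / (1 − 1.01525^(−55)).
Denominator 1 − (1+r)^(−55) = 0.565004163.
P = 80.4438 / 0.565004163 ≈ 142.38.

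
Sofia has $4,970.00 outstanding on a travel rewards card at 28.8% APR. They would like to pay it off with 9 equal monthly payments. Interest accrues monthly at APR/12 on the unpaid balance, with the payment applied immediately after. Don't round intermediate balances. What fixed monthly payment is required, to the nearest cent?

$620.58

Monthly rate r = 28.8%/12 = 2.4% = 0.024.
Level-payment amortization: P = B₀·r / (1 − (1+r)^(−n)) = 4970.00·0.024 / (1 − 1.024^(−9)).
Denominator 1 − (1+r)^(−9) = 0.192206433.
P = 119.28 / 0.192206433 ≈ 620.58.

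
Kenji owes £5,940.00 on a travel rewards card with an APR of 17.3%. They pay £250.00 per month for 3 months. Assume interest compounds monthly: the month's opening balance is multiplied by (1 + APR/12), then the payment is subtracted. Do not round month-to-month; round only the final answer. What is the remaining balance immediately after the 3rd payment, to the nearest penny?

Monthly rate r = 17.3%/12 = 1.44167% = 0.0144167.
Each month: B ← B·(1+r) − £250.00.
Month 1: interest £85.64; balance after payment £5,775.64.
Month 2: interest £83.27; balance after payment £5,608.90.
Month 3: interest £80.86; balance after payment £5,439.76.

£5,439.76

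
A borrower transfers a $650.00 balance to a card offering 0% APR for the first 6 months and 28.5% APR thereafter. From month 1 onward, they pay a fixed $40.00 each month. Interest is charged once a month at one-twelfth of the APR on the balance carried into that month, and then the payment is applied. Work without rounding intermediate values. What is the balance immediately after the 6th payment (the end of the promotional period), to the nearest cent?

$410.00

Promo months 1–6 at r₀ = 0%/12 = 0; months 7+ at r₁ = 28.5%/12 = 0.02375.
After month 6 (no interest yet): B = $650.00 − 6·$40.00 = $410.00.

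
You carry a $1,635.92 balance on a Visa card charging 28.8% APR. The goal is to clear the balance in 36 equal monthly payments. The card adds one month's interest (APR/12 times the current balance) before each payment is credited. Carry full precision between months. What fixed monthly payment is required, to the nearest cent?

$68.38

Monthly rate r = 28.8%/12 = 2.4% = 0.024.
Level-payment amortization: P = B₀·r / (1 − (1+r)^(−n)) = 1635.92·0.024 / (1 − 1.024^(−36)).
Denominator 1 − (1+r)^(−36) = 0.574204016.
P = 39.2621 / 0.574204016 ≈ 68.38.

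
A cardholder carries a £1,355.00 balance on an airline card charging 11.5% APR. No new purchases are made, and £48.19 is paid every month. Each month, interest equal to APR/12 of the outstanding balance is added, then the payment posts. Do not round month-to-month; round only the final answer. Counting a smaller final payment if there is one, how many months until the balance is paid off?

Monthly rate r = 11.5%/12 = 0.958333% = 0.00958333.
Recurrence: B ← B·(1+r) − £48.19.
Month 1: interest £12.99; balance after payment £1,319.80.
Month 2: interest £12.65; balance after payment £1,284.25.
Closed form: n = −ln(1 − rB₀/P)/ln(1+r) = −ln(0.73054)/ln(1.00958) ≈ 32.919, so the balance reaches zero during payment 33.

33 months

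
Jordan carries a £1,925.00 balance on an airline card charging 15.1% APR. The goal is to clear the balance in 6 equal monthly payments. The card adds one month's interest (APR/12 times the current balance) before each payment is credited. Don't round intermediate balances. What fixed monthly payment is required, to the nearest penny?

£335.11

Monthly rate r = 15.1%/12 = 1.25833% = 0.0125833.
Level-payment amortization: P = B₀·r / (1 − (1+r)^(−n)) = 1925.00·0.0125833 / (1 − 1.01258^(−6)).
Denominator 1 − (1+r)^(−6) = 0.07228335.
P = 24.2229 / 0.07228335 ≈ 335.11.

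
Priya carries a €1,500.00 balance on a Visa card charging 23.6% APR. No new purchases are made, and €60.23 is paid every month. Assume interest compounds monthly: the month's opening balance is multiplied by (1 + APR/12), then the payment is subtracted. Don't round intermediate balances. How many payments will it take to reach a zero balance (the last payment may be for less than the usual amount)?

35 months

Monthly rate r = 23.6%/12 = 1.96667% = 0.0196667.
Recurrence: B ← B·(1+r) − €60.23.
Month 1: interest €29.50; balance after payment €1,469.27.
Month 2: interest €28.90; balance after payment €1,437.94.
Closed form: n = −ln(1 − rB₀/P)/ln(1+r) = −ln(0.51021)/ln(1.01967) ≈ 34.552, so the balance reaches zero during payment 35.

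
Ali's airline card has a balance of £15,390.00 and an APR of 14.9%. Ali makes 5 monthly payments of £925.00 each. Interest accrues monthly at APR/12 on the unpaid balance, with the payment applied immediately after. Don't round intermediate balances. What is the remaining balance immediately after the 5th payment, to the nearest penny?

£11,628.20

Monthly rate r = 14.9%/12 = 1.24167% = 0.0124167.
Each month: B ← B·(1+r) − £925.00.
Month 1: interest £191.09; balance after payment £14,656.09.
Month 2: interest £181.98; balance after payment £13,913.07.
Month 3: interest £172.75; balance after payment £13,160.83.
Month 4: interest £163.41; balance after payment £12,399.24.
Month 5: interest £153.96; balance after payment £11,628.20.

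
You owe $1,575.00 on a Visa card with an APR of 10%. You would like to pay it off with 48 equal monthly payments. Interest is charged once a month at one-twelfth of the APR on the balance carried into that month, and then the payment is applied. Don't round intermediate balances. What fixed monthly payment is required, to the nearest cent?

$39.95

Monthly rate r = 10%/12 = 0.833333% = 0.00833333.
Level-payment amortization: P = B₀·r / (1 − (1+r)^(−n)) = 1575.00·0.00833333 / (1 − 1.00833^(−48)).
Denominator 1 − (1+r)^(−48) = 0.328568001.
P = 13.125 / 0.328568001 ≈ 39.95.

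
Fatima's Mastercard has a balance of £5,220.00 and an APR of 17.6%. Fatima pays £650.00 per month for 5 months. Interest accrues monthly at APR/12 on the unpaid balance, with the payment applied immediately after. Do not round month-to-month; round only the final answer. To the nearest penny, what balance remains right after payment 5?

£2,267.45

Monthly rate r = 17.6%/12 = 1.46667% = 0.0146667.
Each month: B ← B·(1+r) − £650.00.
Month 1: interest £76.56; balance after payment £4,646.56.
Month 2: interest £68.15; balance after payment £4,064.71.
Month 3: interest £59.62; balance after payment £3,474.33.
Month 4: interest £50.96; balance after payment £2,875.28.
Month 5: interest £42.17; balance after payment £2,267.45.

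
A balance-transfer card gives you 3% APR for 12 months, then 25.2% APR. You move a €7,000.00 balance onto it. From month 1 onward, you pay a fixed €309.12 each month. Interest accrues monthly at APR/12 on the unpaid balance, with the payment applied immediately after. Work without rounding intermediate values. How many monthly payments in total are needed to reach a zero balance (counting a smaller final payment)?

Promo months 1–12 at r₀ = 3%/12 = 0.0025; months 13+ at r₁ = 25.2%/12 = 0.021.
After month 12: iterate B ← B·(1+r₀) − €309.12 for 12 months → €3,452.04.
Then at r₁ with €309.12/mo: n₂ = −ln(1 − r₁·B/P)/ln(1+r₁) ≈ 12.86 → 13 more payments.

25 months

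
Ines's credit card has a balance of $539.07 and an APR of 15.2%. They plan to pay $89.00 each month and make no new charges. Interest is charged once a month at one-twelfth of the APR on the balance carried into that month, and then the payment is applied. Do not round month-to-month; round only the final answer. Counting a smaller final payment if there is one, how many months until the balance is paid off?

7 payments

Monthly rate r = 15.2%/12 = 1.26667% = 0.0126667.
Recurrence: B ← B·(1+r) − $89.00.
Month 1: interest $6.83; balance after payment $456.90.
Month 2: interest $5.79; balance after payment $373.69.
Closed form: n = −ln(1 − rB₀/P)/ln(1+r) = −ln(0.92328)/ln(1.01267) ≈ 6.342, so the balance reaches zero during payment 7.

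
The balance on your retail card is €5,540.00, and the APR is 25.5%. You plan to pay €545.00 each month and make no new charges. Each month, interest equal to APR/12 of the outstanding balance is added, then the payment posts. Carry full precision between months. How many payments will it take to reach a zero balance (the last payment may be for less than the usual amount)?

12 payments

Monthly rate r = 25.5%/12 = 2.125% = 0.02125.
Recurrence: B ← B·(1+r) − €545.00.
Month 1: interest €117.73; balance after payment €5,112.73.
Month 2: interest €108.65; balance after payment €4,676.37.
Closed form: n = −ln(1 − rB₀/P)/ln(1+r) = −ln(0.78399)/ln(1.02125) ≈ 11.573, so the balance reaches zero during payment 12.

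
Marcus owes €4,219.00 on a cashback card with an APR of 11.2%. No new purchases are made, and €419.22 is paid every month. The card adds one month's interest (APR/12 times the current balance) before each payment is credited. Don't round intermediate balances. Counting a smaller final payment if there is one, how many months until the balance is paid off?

11 months

Monthly rate r = 11.2%/12 = 0.933333% = 0.00933333.
Recurrence: B ← B·(1+r) − €419.22.
Month 1: interest €39.38; balance after payment €3,839.16.
Month 2: interest €35.83; balance after payment €3,455.77.
Closed form: n = −ln(1 − rB₀/P)/ln(1+r) = −ln(0.90607)/ln(1.00933) ≈ 10.618, so the balance reaches zero during payment 11.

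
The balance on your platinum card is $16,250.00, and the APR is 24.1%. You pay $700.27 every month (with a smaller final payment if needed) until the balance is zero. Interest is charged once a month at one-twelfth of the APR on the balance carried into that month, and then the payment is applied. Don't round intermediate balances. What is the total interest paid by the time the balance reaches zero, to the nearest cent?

Monthly rate r = 24.1%/12 = 2.00833% = 0.0200833.
Payoff takes n = ⌈−ln(1 − rB₀/P)/ln(1+r)⌉ = ⌈31.554⌉ = 32 payments; the last is $389.86.
Total paid = 31·$700.27 + $389.86 = $22,098.23.
Total interest = total paid − principal = $22,098.23 − $16,250.00 = $5,848.23.

$5,848.23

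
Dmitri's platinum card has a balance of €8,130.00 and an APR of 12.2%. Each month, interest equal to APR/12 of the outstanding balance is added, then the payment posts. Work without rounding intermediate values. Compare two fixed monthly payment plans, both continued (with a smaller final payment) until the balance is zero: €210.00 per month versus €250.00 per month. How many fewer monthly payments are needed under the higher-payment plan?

10 fewer payments

Monthly rate r = 12.2%/12 = 1.01667% = 0.0101667.
At €210.00/mo: n = ⌈−ln(1 − rB₀/P)/ln(1+r)⌉ = 50 payments (last €94.85); total interest = total paid − €8,130.00 = €2,254.85.
At €250.00/mo: 40 payments (last €170.94); total interest €1,790.94.
Payments saved = 50 − 40 = 10.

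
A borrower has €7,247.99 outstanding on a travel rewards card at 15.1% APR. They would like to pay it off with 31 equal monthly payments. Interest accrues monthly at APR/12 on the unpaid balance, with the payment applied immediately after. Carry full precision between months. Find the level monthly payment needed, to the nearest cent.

Monthly rate r = 15.1%/12 = 1.25833% = 0.0125833.
Level-payment amortization: P = B₀·r / (1 − (1+r)^(−n)) = 7247.99·0.0125833 / (1 − 1.01258^(−31)).
Denominator 1 − (1+r)^(−31) = 0.321349801.
P = 91.2039 / 0.321349801 ≈ 283.81.

€283.81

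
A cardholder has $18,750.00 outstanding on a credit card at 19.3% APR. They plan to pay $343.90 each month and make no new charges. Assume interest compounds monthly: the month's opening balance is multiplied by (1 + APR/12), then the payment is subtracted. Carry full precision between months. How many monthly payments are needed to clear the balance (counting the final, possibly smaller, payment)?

132 payments

Monthly rate r = 19.3%/12 = 1.60833% = 0.0160833.
Recurrence: B ← B·(1+r) − $343.90.
Month 1: interest $301.56; balance after payment $18,707.66.
Month 2: interest $300.88; balance after payment $18,664.64.
Closed form: n = −ln(1 − rB₀/P)/ln(1+r) = −ln(0.12311)/ln(1.01608) ≈ 131.284, so the balance reaches zero during payment 132.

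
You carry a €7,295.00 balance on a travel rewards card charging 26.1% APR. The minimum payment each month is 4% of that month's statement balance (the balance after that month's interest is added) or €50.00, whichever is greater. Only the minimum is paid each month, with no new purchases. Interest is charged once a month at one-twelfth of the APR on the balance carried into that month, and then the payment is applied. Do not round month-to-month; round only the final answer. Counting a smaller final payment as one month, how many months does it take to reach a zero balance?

128 months

Monthly rate r = 26.1%/12 = 2.175% = 0.02175.
While 4% of the post-interest balance exceeds €50.00, each month B ← (B·(1+r))·(1 − 0.04), i.e. B shrinks by the factor (1+r)·0.96 = 0.98088.
This holds for months 1–93. Entering month 94 the balance is €1,211.44; 4% of the post-interest balance is now below €50.00, so the flat €50.00 minimum applies from here.
From month 94 a fixed €50.00 at rate r clears €1,211.44 in 35 more payments. Total: 93 + 35 = 128 months.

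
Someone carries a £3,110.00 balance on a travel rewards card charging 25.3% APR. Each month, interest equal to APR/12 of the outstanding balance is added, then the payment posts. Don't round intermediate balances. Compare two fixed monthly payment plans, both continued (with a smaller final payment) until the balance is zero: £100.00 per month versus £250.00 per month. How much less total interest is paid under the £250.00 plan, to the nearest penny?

£1,464.90

Monthly rate r = 25.3%/12 = 2.10833% = 0.0210833.
At £100.00/mo: n = ⌈−ln(1 − rB₀/P)/ln(1+r)⌉ = 52 payments (last £10.38); total interest = total paid − £3,110.00 = £2,000.38.
At £250.00/mo: 15 payments (last £145.48); total interest £535.48.
Interest saved = £2,000.38 − £535.48 = £1,464.90.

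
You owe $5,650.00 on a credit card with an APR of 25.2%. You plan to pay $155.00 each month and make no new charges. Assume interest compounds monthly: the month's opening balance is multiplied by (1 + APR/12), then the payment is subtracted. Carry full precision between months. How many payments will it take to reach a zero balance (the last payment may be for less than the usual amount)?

70 months

Monthly rate r = 25.2%/12 = 2.1% = 0.021.
Recurrence: B ← B·(1+r) − $155.00.
Month 1: interest $118.65; balance after payment $5,613.65.
Month 2: interest $117.89; balance after payment $5,576.54.
Closed form: n = −ln(1 − rB₀/P)/ln(1+r) = −ln(0.23452)/ln(1.021) ≈ 69.781, so the balance reaches zero during payment 70.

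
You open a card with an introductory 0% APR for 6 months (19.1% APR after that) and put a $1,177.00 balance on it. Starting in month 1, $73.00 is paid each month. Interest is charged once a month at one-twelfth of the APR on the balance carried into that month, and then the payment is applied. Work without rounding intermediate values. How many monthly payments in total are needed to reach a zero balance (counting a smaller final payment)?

18 payments

Promo months 1–6 at r₀ = 0%/12 = 0; months 7+ at r₁ = 19.1%/12 = 0.0159167.
After month 6 (no interest yet): B = $1,177.00 − 6·$73.00 = $739.00.
Then at r₁ with $73.00/mo: n₂ = −ln(1 − r₁·B/P)/ln(1+r₁) ≈ 11.13 → 12 more payments.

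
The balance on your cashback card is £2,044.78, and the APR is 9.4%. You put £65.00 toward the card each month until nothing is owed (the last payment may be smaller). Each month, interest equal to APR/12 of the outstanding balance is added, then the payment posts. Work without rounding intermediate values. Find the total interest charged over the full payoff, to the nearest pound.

Monthly rate r = 9.4%/12 = 0.783333% = 0.00783333.
Payoff takes n = ⌈−ln(1 − rB₀/P)/ln(1+r)⌉ = ⌈36.259⌉ = 37 payments; the last is £16.89.
Total paid = 36·£65.00 + £16.89 = £2,356.89.
Total interest = total paid − principal = £2,356.89 − £2,044.78 = £312.11.

£312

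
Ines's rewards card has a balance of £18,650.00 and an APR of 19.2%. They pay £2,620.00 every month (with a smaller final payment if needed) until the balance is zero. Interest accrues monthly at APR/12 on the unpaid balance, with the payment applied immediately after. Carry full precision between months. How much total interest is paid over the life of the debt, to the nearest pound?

Monthly rate r = 19.2%/12 = 1.6% = 0.016.
Payoff takes n = ⌈−ln(1 − rB₀/P)/ln(1+r)⌉ = ⌈7.618⌉ = 8 payments; the last is £1,623.17.
Total paid = 7·£2,620.00 + £1,623.17 = £19,963.17.
Total interest = total paid − principal = £19,963.17 − £18,650.00 = £1,313.17.

£1,313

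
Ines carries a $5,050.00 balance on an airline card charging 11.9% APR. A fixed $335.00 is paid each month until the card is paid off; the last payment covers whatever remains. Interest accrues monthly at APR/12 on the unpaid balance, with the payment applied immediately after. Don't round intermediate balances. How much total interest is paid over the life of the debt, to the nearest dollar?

Monthly rate r = 11.9%/12 = 0.991667% = 0.00991667.
Payoff takes n = ⌈−ln(1 − rB₀/P)/ln(1+r)⌉ = ⌈16.409⌉ = 17 payments; the last is $137.35.
Total paid = 16·$335.00 + $137.35 = $5,497.35.
Total interest = total paid − principal = $5,497.35 − $5,050.00 = $447.35.

$447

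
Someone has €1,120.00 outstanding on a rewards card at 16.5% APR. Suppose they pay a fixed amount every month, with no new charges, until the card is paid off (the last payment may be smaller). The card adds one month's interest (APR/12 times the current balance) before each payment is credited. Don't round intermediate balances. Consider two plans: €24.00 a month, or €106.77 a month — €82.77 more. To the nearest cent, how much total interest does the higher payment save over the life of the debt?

€585.69

Monthly rate r = 16.5%/12 = 1.375% = 0.01375.
At €24.00/mo: n = ⌈−ln(1 − rB₀/P)/ln(1+r)⌉ = 76 payments (last €3.65); total interest = total paid − €1,120.00 = €683.65.
At €106.77/mo: 12 payments (last €43.49); total interest €97.96.
Interest saved = €683.65 − €97.96 = €585.69.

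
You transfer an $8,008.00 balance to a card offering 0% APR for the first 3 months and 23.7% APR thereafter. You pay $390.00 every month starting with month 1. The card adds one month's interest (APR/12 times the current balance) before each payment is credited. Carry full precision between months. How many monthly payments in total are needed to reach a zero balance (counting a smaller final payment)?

Promo months 1–3 at r₀ = 0%/12 = 0; months 4+ at r₁ = 23.7%/12 = 0.01975.
After month 3 (no interest yet): B = $8,008.00 − 3·$390.00 = $6,838.00.
Then at r₁ with $390.00/mo: n₂ = −ln(1 − r₁·B/P)/ln(1+r₁) ≈ 21.73 → 22 more payments.

25 payments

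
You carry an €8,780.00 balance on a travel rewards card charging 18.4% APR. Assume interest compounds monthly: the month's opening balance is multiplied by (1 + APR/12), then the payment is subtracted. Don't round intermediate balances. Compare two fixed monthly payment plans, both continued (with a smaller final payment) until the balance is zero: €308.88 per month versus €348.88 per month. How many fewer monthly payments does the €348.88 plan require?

Monthly rate r = 18.4%/12 = 1.53333% = 0.0153333.
At €308.88/mo: n = ⌈−ln(1 − rB₀/P)/ln(1+r)⌉ = 38 payments (last €191.66); total interest = total paid − €8,780.00 = €2,840.22.
At €348.88/mo: 33 payments (last €14.46); total interest €2,398.62.
Payments saved = 38 − 33 = 5.

5 fewer payments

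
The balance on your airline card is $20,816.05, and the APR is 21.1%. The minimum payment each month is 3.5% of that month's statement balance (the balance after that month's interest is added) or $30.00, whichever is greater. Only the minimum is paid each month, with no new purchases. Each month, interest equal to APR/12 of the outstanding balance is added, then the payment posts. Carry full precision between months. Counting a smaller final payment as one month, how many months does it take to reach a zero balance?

216 months

Monthly rate r = 21.1%/12 = 1.75833% = 0.0175833.
While 3.5% of the post-interest balance exceeds $30.00, each month B ← (B·(1+r))·(1 − 0.035), i.e. B shrinks by the factor (1+r)·0.965 = 0.98197.
This holds for months 1–177. Entering month 178 the balance is $831.04; 3.5% of the post-interest balance is now below $30.00, so the flat $30.00 minimum applies from here.
From month 178 a fixed $30.00 at rate r clears $831.04 in 39 more payments. Total: 177 + 39 = 216 months.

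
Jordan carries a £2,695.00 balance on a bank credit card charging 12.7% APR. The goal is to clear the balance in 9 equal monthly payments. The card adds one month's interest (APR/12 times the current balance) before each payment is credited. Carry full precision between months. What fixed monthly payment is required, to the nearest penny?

£315.51

Monthly rate r = 12.7%/12 = 1.05833% = 0.0105833.
Level-payment amortization: P = B₀·r / (1 − (1+r)^(−n)) = 2695.00·0.0105833 / (1 − 1.01058^(−9)).
Denominator 1 − (1+r)^(−9) = 0.0903992363.
P = 28.5221 / 0.0903992363 ≈ 315.51.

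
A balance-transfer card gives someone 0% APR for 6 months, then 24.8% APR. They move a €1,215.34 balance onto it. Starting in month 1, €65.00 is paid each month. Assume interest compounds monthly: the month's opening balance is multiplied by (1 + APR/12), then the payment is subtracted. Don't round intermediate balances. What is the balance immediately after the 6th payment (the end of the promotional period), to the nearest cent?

Promo months 1–6 at r₀ = 0%/12 = 0; months 7+ at r₁ = 24.8%/12 = 0.0206667.
After month 6 (no interest yet): B = €1,215.34 − 6·€65.00 = €825.34.

€825.34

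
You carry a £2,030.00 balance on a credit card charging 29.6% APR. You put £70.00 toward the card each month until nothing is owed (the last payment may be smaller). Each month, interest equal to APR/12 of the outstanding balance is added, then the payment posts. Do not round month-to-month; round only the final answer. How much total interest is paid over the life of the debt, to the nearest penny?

Monthly rate r = 29.6%/12 = 2.46667% = 0.0246667.
Payoff takes n = ⌈−ln(1 − rB₀/P)/ln(1+r)⌉ = ⌈51.562⌉ = 52 payments; the last is £39.57.
Total paid = 51·£70.00 + £39.57 = £3,609.57.
Total interest = total paid − principal = £3,609.57 − £2,030.00 = £1,579.57.

£1,579.57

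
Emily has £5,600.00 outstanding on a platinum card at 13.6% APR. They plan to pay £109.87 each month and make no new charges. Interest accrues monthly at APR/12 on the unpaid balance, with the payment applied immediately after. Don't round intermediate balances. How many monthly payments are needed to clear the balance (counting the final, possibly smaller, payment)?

Monthly rate r = 13.6%/12 = 1.13333% = 0.0113333.
Recurrence: B ← B·(1+r) − £109.87.
Month 1: interest £63.47; balance after payment £5,553.60.
Month 2: interest £62.94; balance after payment £5,506.67.
Closed form: n = −ln(1 − rB₀/P)/ln(1+r) = −ln(0.42235)/ln(1.01133) ≈ 76.482, so the balance reaches zero during payment 77.

77 months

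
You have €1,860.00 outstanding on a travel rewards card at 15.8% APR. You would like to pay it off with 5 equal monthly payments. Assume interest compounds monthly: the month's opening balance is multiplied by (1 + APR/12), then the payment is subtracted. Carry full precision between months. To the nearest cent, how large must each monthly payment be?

€386.82

Monthly rate r = 15.8%/12 = 1.31667% = 0.0131667.
Level-payment amortization: P = B₀·r / (1 − (1+r)^(−n)) = 1860.00·0.0131667 / (1 − 1.01317^(−5)).
Denominator 1 − (1+r)^(−5) = 0.0633107522.
P = 24.49 / 0.0633107522 ≈ 386.82.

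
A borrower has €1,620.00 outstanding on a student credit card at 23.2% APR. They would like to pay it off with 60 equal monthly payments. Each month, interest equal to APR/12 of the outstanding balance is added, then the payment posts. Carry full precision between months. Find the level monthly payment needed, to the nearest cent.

€45.85

Monthly rate r = 23.2%/12 = 1.93333% = 0.0193333.
Level-payment amortization: P = B₀·r / (1 − (1+r)^(−n)) = 1620.00·0.0193333 / (1 − 1.01933^(−60)).
Denominator 1 − (1+r)^(−60) = 0.683023972.
P = 31.32 / 0.683023972 ≈ 45.85.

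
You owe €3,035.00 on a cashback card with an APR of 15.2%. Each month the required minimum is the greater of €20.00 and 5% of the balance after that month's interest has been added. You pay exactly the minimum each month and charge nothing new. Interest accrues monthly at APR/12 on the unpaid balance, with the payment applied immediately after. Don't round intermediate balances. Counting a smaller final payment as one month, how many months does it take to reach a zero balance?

Monthly rate r = 15.2%/12 = 1.26667% = 0.0126667.
While 5% of the post-interest balance exceeds €20.00, each month B ← (B·(1+r))·(1 − 0.05), i.e. B shrinks by the factor (1+r)·0.95 = 0.96203.
This holds for months 1–53. Entering month 54 the balance is €390.15; 5% of the post-interest balance is now below €20.00, so the flat €20.00 minimum applies from here.
From month 54 a fixed €20.00 at rate r clears €390.15 in 23 more payments. Total: 53 + 23 = 76 months.

76 months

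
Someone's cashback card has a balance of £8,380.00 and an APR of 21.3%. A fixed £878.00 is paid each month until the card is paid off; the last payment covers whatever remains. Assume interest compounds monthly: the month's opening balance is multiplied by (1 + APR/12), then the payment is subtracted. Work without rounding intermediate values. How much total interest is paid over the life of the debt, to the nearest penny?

£884.97

Monthly rate r = 21.3%/12 = 1.775% = 0.01775.
Payoff takes n = ⌈−ln(1 − rB₀/P)/ln(1+r)⌉ = ⌈10.550⌉ = 11 payments; the last is £484.97.
Total paid = 10·£878.00 + £484.97 = £9,264.97.
Total interest = total paid − principal = £9,264.97 − £8,380.00 = £884.97.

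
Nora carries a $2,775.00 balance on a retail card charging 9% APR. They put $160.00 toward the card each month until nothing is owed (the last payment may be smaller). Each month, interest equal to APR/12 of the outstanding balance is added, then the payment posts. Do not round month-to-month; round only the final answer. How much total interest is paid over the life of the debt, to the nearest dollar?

Monthly rate r = 9%/12 = 0.75% = 0.0075.
Payoff takes n = ⌈−ln(1 − rB₀/P)/ln(1+r)⌉ = ⌈18.650⌉ = 19 payments; the last is $104.11.
Total paid = 18·$160.00 + $104.11 = $2,984.11.
Total interest = total paid − principal = $2,984.11 − $2,775.00 = $209.11.

$209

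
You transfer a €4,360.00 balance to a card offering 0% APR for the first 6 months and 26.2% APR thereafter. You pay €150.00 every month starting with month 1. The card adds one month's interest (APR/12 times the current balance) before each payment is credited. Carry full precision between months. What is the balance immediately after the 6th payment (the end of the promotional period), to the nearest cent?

€3,460.00

Promo months 1–6 at r₀ = 0%/12 = 0; months 7+ at r₁ = 26.2%/12 = 0.0218333.
After month 6 (no interest yet): B = €4,360.00 − 6·€150.00 = €3,460.00.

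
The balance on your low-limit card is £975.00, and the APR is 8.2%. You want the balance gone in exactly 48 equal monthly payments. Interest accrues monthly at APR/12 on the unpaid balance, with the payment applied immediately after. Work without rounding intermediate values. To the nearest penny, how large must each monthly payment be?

£23.89

Monthly rate r = 8.2%/12 = 0.683333% = 0.00683333.
Level-payment amortization: P = B₀·r / (1 − (1+r)^(−n)) = 975.00·0.00683333 / (1 − 1.00683^(−48)).
Denominator 1 − (1+r)^(−48) = 0.278832904.
P = 6.6625 / 0.278832904 ≈ 23.89.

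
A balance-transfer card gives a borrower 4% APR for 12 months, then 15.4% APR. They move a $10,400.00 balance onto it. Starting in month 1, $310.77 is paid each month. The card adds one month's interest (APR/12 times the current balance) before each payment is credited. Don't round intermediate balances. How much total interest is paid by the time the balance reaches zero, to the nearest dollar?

$1,680

Promo months 1–12 at r₀ = 4%/12 = 0.00333333; months 13+ at r₁ = 15.4%/12 = 0.0128333.
After month 12: iterate B ← B·(1+r₀) − $310.77 for 12 months → $7,025.34.
Then at r₁ with $310.77/mo: n₂ = −ln(1 − r₁·B/P)/ln(1+r₁) ≈ 26.87 → 27 more payments.
Total paid = 38·$310.77 + $270.89 = $12,080.15; interest = $12,080.15 − $10,400.00 = $1,680.15.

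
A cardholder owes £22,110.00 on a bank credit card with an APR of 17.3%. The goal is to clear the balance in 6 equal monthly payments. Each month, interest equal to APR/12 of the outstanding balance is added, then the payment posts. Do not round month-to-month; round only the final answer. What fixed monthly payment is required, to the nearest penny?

Monthly rate r = 17.3%/12 = 1.44167% = 0.0144167.
Level-payment amortization: P = B₀·r / (1 − (1+r)^(−n)) = 22110.00·0.0144167 / (1 − 1.01442^(−6)).
Denominator 1 − (1+r)^(−6) = 0.0822978605.
P = 318.753 / 0.0822978605 ≈ 3873.16.

£3,873.16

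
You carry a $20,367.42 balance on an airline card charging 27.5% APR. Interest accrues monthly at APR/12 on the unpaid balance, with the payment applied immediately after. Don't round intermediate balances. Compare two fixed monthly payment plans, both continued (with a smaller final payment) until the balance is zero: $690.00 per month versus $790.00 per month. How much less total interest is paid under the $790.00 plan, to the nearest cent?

$3,205.33

Monthly rate r = 27.5%/12 = 2.29167% = 0.0229167.
At $690.00/mo: n = ⌈−ln(1 − rB₀/P)/ln(1+r)⌉ = 50 payments (last $554.61); total interest = total paid − $20,367.42 = $13,997.19.
At $790.00/mo: 40 payments (last $349.28); total interest $10,791.86.
Interest saved = $13,997.19 − $10,791.86 = $3,205.33.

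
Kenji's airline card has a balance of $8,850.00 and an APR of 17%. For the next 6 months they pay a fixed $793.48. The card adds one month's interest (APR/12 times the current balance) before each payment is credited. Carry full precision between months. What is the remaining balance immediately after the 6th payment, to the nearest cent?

Monthly rate r = 17%/12 = 1.41667% = 0.0141667.
Each month: B ← B·(1+r) − $793.48.
Month 1: interest $125.38; balance after payment $8,181.90.
Month 2: interest $115.91; balance after payment $7,504.33.
Month 3: interest $106.31; balance after payment $6,817.16.
Month 4: interest $96.58; balance after payment $6,120.25.
Month 5: interest $86.70; balance after payment $5,413.48.
Month 6: interest $76.69; balance after payment $4,696.69.

$4,696.69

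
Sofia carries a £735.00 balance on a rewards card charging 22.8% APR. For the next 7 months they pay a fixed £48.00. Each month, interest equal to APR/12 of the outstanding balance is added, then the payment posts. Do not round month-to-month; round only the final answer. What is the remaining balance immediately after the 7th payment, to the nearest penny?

£482.74

Monthly rate r = 22.8%/12 = 1.9% = 0.019.
Each month: B ← B·(1+r) − £48.00.
Month 1: interest £13.96; balance after payment £700.97.
Month 2: interest £13.32; balance after payment £666.28.
Month 3: interest £12.66; balance after payment £630.94.
Month 4: interest £11.99; balance after payment £594.93.
Month 5: interest £11.30; balance after payment £558.23.
Month 6: interest £10.61; balance after payment £520.84.
Month 7: interest £9.90; balance after payment £482.74.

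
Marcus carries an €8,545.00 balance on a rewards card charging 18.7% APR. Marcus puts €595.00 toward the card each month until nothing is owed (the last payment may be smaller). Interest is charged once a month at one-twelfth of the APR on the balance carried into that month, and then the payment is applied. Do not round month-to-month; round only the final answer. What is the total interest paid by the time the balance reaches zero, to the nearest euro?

€1,204

Monthly rate r = 18.7%/12 = 1.55833% = 0.0155833.
Payoff takes n = ⌈−ln(1 − rB₀/P)/ln(1+r)⌉ = ⌈16.384⌉ = 17 payments; the last is €229.32.
Total paid = 16·€595.00 + €229.32 = €9,749.32.
Total interest = total paid − principal = €9,749.32 − €8,545.00 = €1,204.32.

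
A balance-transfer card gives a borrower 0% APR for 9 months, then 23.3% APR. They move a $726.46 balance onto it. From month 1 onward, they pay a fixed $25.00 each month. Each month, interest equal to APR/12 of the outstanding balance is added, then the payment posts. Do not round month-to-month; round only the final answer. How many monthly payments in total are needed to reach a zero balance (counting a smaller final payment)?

35 payments

Promo months 1–9 at r₀ = 0%/12 = 0; months 10+ at r₁ = 23.3%/12 = 0.0194167.
After month 9 (no interest yet): B = $726.46 − 9·$25.00 = $501.46.
Then at r₁ with $25.00/mo: n₂ = −ln(1 − r₁·B/P)/ln(1+r₁) ≈ 25.66 → 26 more payments.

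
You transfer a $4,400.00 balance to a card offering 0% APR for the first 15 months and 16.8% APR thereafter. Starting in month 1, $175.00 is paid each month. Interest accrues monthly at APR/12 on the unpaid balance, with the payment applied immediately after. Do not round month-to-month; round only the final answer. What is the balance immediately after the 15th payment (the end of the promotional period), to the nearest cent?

$1,775.00

Promo months 1–15 at r₀ = 0%/12 = 0; months 16+ at r₁ = 16.8%/12 = 0.014.
After month 15 (no interest yet): B = $4,400.00 − 15·$175.00 = $1,775.00.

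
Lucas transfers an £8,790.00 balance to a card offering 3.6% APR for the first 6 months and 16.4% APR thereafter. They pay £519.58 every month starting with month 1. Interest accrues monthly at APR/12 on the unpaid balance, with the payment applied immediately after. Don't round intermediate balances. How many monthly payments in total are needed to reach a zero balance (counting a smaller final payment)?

Promo months 1–6 at r₀ = 3.6%/12 = 0.003; months 7+ at r₁ = 16.4%/12 = 0.0136667.
After month 6: iterate B ← B·(1+r₀) − £519.58 for 6 months → £5,808.46.
Then at r₁ with £519.58/mo: n₂ = −ln(1 − r₁·B/P)/ln(1+r₁) ≈ 12.21 → 13 more payments.

19 months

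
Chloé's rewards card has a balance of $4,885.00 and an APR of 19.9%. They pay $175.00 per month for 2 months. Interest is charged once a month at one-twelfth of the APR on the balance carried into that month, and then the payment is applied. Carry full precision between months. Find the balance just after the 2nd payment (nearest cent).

Monthly rate r = 19.9%/12 = 1.65833% = 0.0165833.
Each month: B ← B·(1+r) − $175.00.
Month 1: interest $81.01; balance after payment $4,791.01.
Month 2: interest $79.45; balance after payment $4,695.46.

$4,695.46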